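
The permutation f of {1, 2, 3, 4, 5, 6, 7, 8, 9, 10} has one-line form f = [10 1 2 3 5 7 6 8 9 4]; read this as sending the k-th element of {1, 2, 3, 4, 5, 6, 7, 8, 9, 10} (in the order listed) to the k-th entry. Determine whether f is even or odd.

In disjoint-cycle form the cycle lengths are 5, 2, 1, 1, 1.
A cycle of length ℓ contributes ℓ−1 transpositions, so f is a product of 4 + 1 = 5 transpositions — odd.

odd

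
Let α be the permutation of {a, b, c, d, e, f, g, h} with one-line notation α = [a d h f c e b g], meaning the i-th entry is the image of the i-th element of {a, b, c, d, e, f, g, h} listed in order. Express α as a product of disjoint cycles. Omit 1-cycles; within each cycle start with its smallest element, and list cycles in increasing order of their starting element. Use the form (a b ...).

(b d f e c h g)

From b: b → d → f → e → c → h → g → b, closing the cycle (b d f e c h g).
Repeating from the next unused element and collecting all non-trivial cycles gives (b d f e c h g).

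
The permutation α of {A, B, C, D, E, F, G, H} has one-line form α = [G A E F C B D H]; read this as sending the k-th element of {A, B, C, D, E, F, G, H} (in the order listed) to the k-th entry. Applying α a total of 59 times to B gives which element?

F

Tracing B → A → … returns to B after 5 steps, so B lies in a 5-cycle (A G D F B).
On a 5-cycle, α^5 is the identity, so α^59 = α^4 there (59 ≡ 4 mod 5).
Stepping 4 places around the cycle: B → A → G → D → F.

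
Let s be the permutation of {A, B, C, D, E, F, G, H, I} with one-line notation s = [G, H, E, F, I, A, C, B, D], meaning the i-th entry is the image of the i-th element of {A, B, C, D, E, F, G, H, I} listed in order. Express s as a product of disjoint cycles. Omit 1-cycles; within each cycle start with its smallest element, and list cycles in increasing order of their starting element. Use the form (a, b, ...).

Iterating s from A gives A → G → C → E → I → D → F → A; that is the 7-cycle (A, G, C, E, I, D, F).
Continuing from each remaining unvisited element yields (A, G, C, E, I, D, F)(B, H).

(A, G, C, E, I, D, F)(B, H)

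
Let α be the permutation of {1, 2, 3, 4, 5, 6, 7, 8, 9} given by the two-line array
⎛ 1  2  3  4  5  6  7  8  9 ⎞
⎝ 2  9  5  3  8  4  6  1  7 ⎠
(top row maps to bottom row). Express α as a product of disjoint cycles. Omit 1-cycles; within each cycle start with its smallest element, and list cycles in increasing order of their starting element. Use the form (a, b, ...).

(1, 2, 9, 7, 6, 4, 3, 5, 8)

Start at 1 and follow images: 1 → 2 → 9 → 7 → 6 → 4 → 3 → 5 → 8 → 1, giving the cycle (1, 2, 9, 7, 6, 4, 3, 5, 8).
Continuing from each remaining unvisited element yields (1, 2, 9, 7, 6, 4, 3, 5, 8).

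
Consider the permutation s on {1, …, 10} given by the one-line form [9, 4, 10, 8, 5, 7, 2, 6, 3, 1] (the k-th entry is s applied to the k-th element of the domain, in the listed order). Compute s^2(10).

Tracing 10 → 1 → … returns to 10 after 4 steps, so 10 lies in a 4-cycle (1, 9, 3, 10).
Advancing 2 steps from 10: 10 → 1 → 9.

9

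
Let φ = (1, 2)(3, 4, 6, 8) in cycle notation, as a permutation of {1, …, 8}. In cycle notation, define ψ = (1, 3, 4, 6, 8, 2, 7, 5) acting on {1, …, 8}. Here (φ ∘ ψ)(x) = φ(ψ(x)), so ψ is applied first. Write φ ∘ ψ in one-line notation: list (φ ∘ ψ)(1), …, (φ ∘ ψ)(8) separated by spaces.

4 7 6 8 2 3 5 1

For each element, apply ψ then φ: 1 → 3 → 4; 2 → 7 → 7; 3 → 4 → 6; 4 → 6 → 8; 5 → 1 → 2; 6 → 8 → 3; 7 → 5 → 5; 8 → 2 → 1.
So φ ∘ ψ in one-line form is 4 7 6 8 2 3 5 1.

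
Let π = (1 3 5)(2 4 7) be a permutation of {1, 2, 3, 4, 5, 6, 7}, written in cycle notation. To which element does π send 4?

Within (2 4 7), 4 ↦ 7.

7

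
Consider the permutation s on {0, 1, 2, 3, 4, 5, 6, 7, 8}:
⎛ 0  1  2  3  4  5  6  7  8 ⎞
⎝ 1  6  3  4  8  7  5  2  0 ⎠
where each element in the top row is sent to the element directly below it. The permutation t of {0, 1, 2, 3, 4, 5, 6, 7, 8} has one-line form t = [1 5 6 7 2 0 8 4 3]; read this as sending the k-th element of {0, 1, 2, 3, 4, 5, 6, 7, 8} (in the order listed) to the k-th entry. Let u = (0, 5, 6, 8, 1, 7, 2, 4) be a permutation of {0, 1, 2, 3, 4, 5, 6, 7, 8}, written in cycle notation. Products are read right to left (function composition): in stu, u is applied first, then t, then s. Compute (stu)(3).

Apply the permutations in order: u(3) = 3, then t(3) = 7, then s(7) = 2. So (stu)(3) = 2.

2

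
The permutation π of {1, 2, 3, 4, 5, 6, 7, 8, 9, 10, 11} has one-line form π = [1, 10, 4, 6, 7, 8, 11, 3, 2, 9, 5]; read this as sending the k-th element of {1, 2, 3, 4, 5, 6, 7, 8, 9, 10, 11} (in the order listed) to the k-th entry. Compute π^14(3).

6

Tracing 3 → 4 → … returns to 3 after 4 steps, so 3 lies in a 4-cycle (3, 4, 6, 8).
Powers repeat with period 4 on this cycle, and 14 mod 4 = 2, so π^14(3) = π^2(3).
Advancing 2 steps from 3: 3 → 4 → 6.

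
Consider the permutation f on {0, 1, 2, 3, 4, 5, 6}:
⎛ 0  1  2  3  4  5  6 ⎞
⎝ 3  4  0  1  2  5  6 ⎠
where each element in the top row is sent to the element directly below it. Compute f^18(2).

Tracing 2 → 0 → … returns to 2 after 5 steps, so 2 lies in a 5-cycle (0, 3, 1, 4, 2).
On a 5-cycle, f^5 is the identity, so f^18 = f^3 there (18 ≡ 3 mod 5).
Stepping 3 places around the cycle: 2 → 0 → 3 → 1.

1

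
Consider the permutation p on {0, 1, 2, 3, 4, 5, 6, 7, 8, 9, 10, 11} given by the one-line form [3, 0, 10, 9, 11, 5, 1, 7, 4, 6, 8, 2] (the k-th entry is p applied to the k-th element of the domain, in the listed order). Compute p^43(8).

Tracing 8 → 4 → … returns to 8 after 5 steps, so 8 lies in a 5-cycle (2, 10, 8, 4, 11).
Powers repeat with period 5 on this cycle, and 43 mod 5 = 3, so p^43(8) = p^3(8).
Advancing 3 steps from 8: 8 → 4 → 11 → 2.

2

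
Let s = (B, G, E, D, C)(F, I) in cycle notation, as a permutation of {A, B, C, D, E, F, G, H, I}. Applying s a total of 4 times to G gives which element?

B

G lies in the 5-cycle (B, G, E, D, C).
Advancing 4 steps from G: G → E → D → C → B.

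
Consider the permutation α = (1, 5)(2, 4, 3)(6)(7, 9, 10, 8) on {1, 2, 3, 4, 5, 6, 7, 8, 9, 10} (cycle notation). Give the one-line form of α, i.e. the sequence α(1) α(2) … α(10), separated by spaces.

Reading each image from the cycles: 1↦5, 2↦4, 3↦2, 4↦3, 5↦1, 6↦6, 7↦9, 8↦7, 9↦10, 10↦8.
Listing these in domain order gives 5 4 2 3 1 6 9 7 10 8.

5 4 2 3 1 6 9 7 10 8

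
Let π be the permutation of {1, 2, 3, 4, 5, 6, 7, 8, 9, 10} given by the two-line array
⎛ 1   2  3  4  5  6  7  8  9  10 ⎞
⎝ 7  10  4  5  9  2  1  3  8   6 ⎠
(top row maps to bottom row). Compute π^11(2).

6

Tracing 2 → 10 → … returns to 2 after 3 steps, so 2 lies in a 3-cycle (2 10 6).
Since the cycle has length 3, π^11 acts on it the same as π^2 (11 mod 3 = 2).
Stepping 2 places around the cycle: 2 → 10 → 6.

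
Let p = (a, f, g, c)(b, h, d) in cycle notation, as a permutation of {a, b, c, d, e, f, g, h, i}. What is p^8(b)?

d

b lies in the 3-cycle (b, h, d).
Powers repeat with period 3 on this cycle, and 8 mod 3 = 2, so p^8(b) = p^2(b).
Stepping 2 places around the cycle: b → h → d.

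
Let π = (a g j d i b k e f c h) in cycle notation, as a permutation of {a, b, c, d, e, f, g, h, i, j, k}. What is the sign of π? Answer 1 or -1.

The cycle lengths are 11.
A cycle is odd iff its length is even; π has 0 even-length cycles, so sgn(π) = (−1)^0 and π is even.

1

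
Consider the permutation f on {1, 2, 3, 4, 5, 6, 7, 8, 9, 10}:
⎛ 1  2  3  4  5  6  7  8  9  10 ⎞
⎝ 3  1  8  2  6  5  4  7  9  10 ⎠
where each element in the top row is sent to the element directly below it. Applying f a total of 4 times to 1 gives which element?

4

Tracing 1 → 3 → … returns to 1 after 6 steps, so 1 lies in a 6-cycle (1, 3, 8, 7, 4, 2).
Stepping 4 places around the cycle: 1 → 3 → 8 → 7 → 4.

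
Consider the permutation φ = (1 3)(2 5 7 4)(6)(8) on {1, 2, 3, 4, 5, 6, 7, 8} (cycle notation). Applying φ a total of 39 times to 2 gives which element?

2 lies in the 4-cycle (2 5 7 4).
On a 4-cycle, φ^4 is the identity, so φ^39 = φ^3 there (39 ≡ 3 mod 4).
Stepping 3 places around the cycle: 2 → 5 → 7 → 4.

4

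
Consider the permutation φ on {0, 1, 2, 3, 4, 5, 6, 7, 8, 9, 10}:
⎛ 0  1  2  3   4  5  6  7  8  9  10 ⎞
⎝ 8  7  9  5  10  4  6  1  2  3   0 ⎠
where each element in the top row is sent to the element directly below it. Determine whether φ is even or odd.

In disjoint-cycle form the cycle lengths are 8, 2, 1.
A cycle of length ℓ contributes ℓ−1 transpositions, so φ is a product of 7 + 1 = 8 transpositions — even.

even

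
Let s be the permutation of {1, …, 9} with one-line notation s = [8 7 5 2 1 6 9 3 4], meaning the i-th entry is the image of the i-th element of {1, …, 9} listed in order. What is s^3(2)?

Tracing 2 → 7 → … returns to 2 after 4 steps, so 2 lies in a 4-cycle (2, 7, 9, 4).
Advancing 3 steps from 2: 2 → 7 → 9 → 4.

4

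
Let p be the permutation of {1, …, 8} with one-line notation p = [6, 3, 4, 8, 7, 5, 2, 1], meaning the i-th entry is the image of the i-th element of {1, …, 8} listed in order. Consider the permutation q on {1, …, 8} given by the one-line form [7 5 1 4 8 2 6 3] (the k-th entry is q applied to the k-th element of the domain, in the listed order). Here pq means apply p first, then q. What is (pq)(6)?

First apply p: p(6) = 5, then q(5) = 8. Thus (pq)(6) = 8.

8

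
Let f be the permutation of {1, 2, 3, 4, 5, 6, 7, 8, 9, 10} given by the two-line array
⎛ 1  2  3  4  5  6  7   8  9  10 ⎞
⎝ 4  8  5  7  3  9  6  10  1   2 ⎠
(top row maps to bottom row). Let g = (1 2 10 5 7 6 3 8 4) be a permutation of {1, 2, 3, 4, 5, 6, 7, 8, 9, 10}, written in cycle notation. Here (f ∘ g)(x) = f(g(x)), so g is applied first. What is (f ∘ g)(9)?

(f ∘ g)(9) = f(g(9)). g(9) = 9, then f(9) = 1. So (f ∘ g)(9) = 1.

1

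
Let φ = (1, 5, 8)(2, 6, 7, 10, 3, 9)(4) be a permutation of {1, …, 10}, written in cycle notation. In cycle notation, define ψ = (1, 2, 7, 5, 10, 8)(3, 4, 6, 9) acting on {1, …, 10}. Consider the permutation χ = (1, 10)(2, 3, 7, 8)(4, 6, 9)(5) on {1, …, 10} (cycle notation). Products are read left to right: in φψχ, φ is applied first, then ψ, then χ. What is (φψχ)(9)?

8

(φψχ)(9) = χ(ψ(φ(9))). φ(9) = 2, then ψ(2) = 7, then χ(7) = 8, so the result is 8.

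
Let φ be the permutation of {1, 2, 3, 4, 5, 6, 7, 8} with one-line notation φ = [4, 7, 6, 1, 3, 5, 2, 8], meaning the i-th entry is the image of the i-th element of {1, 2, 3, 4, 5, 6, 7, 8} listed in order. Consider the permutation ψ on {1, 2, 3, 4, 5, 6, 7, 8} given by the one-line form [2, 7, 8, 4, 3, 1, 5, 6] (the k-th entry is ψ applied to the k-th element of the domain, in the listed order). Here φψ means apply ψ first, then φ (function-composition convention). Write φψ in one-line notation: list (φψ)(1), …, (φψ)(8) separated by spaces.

7 2 8 1 6 4 3 5

(φψ)(x) = φ(ψ(x)). Computing each image: φ(ψ(1)) = φ(2) = 7, φ(ψ(2)) = φ(7) = 2, φ(ψ(3)) = φ(8) = 8, φ(ψ(4)) = φ(4) = 1, φ(ψ(5)) = φ(3) = 6, φ(ψ(6)) = φ(1) = 4, φ(ψ(7)) = φ(5) = 3, φ(ψ(8)) = φ(6) = 5.
Hence φψ = [7 2 8 1 6 4 3 5].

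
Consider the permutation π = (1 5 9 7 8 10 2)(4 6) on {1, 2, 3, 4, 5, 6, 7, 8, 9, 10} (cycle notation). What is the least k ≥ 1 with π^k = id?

The cycle type of π is (7, 2, 1).
The order of π is the least common multiple of its cycle lengths: lcm(7, 2) = 14.

14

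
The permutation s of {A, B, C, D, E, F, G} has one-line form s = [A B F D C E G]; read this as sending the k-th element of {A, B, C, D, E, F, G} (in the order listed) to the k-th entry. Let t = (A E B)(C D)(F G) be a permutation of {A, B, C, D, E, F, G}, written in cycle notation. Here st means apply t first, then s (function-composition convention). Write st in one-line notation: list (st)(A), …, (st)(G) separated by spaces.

C A D F B G E

(st)(x) = s(t(x)). Computing each image: s(t(A)) = s(E) = C, s(t(B)) = s(A) = A, s(t(C)) = s(D) = D, s(t(D)) = s(C) = F, s(t(E)) = s(B) = B, s(t(F)) = s(G) = G, s(t(G)) = s(F) = E.
Hence st = [C A D F B G E].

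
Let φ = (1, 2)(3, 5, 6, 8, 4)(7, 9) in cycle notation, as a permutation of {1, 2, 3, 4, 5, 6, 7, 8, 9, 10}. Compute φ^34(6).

6 lies in the 5-cycle (3, 5, 6, 8, 4).
On a 5-cycle, φ^5 is the identity, so φ^34 = φ^4 there (34 ≡ 4 mod 5).
Advancing 4 steps from 6: 6 → 8 → 4 → 3 → 5.

5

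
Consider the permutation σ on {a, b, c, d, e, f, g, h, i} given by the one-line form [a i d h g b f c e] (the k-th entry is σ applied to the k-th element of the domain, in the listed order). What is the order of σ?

The disjoint-cycle form of σ has cycle lengths 5, 3, 1.
Since disjoint cycles commute, ord(σ) = lcm(5, 3) = 15.

15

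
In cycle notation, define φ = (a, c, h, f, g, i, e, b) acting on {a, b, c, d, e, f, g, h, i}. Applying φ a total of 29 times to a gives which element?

i

a lies in the 8-cycle (a, c, h, f, g, i, e, b).
Since the cycle has length 8, φ^29 acts on it the same as φ^5 (29 mod 8 = 5).
Advancing 5 steps from a: a → c → h → f → g → i.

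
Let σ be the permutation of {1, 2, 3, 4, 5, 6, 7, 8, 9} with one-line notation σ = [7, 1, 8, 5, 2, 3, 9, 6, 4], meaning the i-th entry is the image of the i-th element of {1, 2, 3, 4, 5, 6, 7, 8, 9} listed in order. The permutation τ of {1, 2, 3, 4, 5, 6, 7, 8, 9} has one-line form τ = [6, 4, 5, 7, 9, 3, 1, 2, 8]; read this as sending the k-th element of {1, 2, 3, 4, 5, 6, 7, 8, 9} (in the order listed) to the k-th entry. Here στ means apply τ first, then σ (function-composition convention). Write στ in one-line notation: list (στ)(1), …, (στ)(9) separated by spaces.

(στ)(x) = σ(τ(x)). Computing each image: σ(τ(1)) = σ(6) = 3, σ(τ(2)) = σ(4) = 5, σ(τ(3)) = σ(5) = 2, σ(τ(4)) = σ(7) = 9, σ(τ(5)) = σ(9) = 4, σ(τ(6)) = σ(3) = 8, σ(τ(7)) = σ(1) = 7, σ(τ(8)) = σ(2) = 1, σ(τ(9)) = σ(8) = 6.
Hence στ = [3 5 2 9 4 8 7 1 6].

3 5 2 9 4 8 7 1 6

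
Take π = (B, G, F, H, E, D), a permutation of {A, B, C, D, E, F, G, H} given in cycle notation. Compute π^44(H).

H lies in the 6-cycle (B, G, F, H, E, D).
On a 6-cycle, π^6 is the identity, so π^44 = π^2 there (44 ≡ 2 mod 6).
Advancing 2 steps from H: H → E → D.

D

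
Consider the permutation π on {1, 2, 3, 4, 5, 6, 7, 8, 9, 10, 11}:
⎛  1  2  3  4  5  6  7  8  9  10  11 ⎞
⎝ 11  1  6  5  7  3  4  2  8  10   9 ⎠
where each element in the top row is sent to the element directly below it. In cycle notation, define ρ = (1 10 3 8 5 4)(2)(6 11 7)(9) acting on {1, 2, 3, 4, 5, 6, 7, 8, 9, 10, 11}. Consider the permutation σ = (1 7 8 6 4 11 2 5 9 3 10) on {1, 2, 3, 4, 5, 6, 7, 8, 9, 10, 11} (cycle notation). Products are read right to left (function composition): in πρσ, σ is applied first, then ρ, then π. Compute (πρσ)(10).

Chase 10: σ(10) = 1; ρ(1) = 10; π(10) = 10. Hence (πρσ)(10) = 10.

10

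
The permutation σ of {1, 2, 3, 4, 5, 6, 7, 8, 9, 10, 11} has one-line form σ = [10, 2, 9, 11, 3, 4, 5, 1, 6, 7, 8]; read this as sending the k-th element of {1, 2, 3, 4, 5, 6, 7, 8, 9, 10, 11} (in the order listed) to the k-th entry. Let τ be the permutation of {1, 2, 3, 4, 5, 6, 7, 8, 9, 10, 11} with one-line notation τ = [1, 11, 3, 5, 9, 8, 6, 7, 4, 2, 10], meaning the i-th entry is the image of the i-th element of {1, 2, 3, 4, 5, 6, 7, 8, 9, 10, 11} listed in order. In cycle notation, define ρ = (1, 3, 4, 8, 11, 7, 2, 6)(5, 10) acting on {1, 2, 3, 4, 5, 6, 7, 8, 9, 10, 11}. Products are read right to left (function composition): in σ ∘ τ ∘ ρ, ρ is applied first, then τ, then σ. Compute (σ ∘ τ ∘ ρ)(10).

6

(σ ∘ τ ∘ ρ)(10) = σ(τ(ρ(10))). ρ(10) = 5, then τ(5) = 9, then σ(9) = 6, so the result is 6.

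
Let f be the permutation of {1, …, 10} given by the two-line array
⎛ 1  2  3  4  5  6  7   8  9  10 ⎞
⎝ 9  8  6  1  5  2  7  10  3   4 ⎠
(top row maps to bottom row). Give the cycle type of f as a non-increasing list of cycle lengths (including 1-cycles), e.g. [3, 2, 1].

The disjoint cycles are (1 9 3 6 2 8 10 4)(5)(7), with lengths 8, 1, 1 in non-increasing order.

[8, 1, 1]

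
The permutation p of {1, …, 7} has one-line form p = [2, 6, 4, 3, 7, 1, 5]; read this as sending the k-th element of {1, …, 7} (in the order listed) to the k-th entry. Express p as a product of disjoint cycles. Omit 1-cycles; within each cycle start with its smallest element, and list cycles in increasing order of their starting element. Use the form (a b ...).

(1 2 6)(3 4)(5 7)

From 1: 1 → 2 → 6 → 1, closing the cycle (1 2 6).
Continuing from each remaining unvisited element yields (1 2 6)(3 4)(5 7).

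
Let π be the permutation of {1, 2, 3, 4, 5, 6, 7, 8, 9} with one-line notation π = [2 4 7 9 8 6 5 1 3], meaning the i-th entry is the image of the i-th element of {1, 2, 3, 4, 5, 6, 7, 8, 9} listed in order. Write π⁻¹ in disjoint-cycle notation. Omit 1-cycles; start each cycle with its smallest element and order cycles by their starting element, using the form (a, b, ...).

The cycle decomposition of π is (1, 2, 4, 9, 3, 7, 5, 8).
The inverse reverses every cycle; in canonical form, π⁻¹ = (1, 8, 5, 7, 3, 9, 4, 2).

(1, 8, 5, 7, 3, 9, 4, 2)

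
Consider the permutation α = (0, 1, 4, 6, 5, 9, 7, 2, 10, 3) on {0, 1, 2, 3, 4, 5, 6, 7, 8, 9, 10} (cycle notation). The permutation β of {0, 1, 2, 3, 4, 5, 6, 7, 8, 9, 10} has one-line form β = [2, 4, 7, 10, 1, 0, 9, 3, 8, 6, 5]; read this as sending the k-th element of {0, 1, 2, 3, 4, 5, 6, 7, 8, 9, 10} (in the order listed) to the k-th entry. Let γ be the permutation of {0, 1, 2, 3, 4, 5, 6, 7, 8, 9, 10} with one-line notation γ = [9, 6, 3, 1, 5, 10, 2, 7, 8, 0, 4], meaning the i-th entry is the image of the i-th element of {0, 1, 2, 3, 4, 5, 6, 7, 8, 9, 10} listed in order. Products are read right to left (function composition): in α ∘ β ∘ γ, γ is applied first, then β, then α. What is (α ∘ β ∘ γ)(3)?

6

Chase 3: γ(3) = 1; β(1) = 4; α(4) = 6. Hence (α ∘ β ∘ γ)(3) = 6.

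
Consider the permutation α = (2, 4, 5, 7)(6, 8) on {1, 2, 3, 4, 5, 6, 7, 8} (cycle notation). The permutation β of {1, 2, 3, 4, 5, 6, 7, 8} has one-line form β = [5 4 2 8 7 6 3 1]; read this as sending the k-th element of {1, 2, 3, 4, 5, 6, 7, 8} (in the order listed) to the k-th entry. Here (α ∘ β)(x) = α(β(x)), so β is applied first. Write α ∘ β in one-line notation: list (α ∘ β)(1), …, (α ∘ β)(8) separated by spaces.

7 5 4 6 2 8 3 1

(α ∘ β)(x) = α(β(x)). Computing each image: α(β(1)) = α(5) = 7, α(β(2)) = α(4) = 5, α(β(3)) = α(2) = 4, α(β(4)) = α(8) = 6, α(β(5)) = α(7) = 2, α(β(6)) = α(6) = 8, α(β(7)) = α(3) = 3, α(β(8)) = α(1) = 1.
Hence α ∘ β = [7 5 4 6 2 8 3 1].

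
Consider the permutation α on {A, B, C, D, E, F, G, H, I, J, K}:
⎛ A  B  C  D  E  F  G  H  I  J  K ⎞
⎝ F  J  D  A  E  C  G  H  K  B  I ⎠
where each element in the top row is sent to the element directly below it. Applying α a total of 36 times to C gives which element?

C

Tracing C → D → … returns to C after 4 steps, so C lies in a 4-cycle (A, F, C, D).
Powers repeat with period 4 on this cycle, and 36 mod 4 = 0, so α^36(C) = α^0(C).
So α^36(C) = C.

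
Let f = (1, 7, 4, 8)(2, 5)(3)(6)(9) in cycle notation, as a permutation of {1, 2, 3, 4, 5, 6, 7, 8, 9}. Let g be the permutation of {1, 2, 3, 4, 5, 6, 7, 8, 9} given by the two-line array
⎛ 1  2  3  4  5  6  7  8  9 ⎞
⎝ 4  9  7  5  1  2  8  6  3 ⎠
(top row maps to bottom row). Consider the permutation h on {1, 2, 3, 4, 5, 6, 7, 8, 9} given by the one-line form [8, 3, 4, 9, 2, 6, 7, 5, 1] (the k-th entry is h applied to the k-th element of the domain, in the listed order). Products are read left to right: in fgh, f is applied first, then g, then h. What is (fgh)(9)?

(fgh)(9) = h(g(f(9))). f(9) = 9, then g(9) = 3, then h(3) = 4, so the result is 4.

4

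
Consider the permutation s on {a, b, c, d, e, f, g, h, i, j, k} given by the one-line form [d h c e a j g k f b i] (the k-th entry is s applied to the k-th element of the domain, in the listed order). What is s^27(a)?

Tracing a → d → … returns to a after 3 steps, so a lies in a 3-cycle (a, d, e).
Since the cycle has length 3, s^27 acts on it the same as s^0 (27 mod 3 = 0).
So s^27(a) = a.

a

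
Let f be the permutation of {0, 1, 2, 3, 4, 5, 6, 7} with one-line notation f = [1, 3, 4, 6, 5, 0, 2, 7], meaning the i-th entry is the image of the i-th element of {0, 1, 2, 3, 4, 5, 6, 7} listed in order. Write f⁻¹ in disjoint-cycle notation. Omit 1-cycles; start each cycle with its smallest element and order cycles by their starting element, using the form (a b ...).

First write f in disjoint cycles: (0 1 3 6 2 4 5).
The inverse reverses every cycle; in canonical form, f⁻¹ = (0 5 4 2 6 3 1).

(0 5 4 2 6 3 1)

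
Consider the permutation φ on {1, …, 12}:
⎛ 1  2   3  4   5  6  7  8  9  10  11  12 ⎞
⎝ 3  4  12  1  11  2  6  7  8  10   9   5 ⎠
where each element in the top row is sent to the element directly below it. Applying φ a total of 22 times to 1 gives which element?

Tracing 1 → 3 → … returns to 1 after 11 steps, so 1 lies in an 11-cycle (1, 3, 12, 5, 11, 9, 8, 7, 6, 2, 4).
On an 11-cycle, φ^11 is the identity, so φ^22 = φ^0 there (22 ≡ 0 mod 11).
So φ^22(1) = 1.

1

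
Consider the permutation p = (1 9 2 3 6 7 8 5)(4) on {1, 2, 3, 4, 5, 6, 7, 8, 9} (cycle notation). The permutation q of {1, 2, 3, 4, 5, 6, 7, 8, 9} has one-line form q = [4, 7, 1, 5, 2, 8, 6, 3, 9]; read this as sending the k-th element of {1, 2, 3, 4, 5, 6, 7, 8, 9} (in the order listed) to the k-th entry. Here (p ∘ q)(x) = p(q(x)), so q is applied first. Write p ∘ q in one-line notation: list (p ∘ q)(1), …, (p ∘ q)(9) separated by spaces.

4 8 9 1 3 5 7 6 2

(p ∘ q)(x) = p(q(x)). Computing each image: p(q(1)) = p(4) = 4, p(q(2)) = p(7) = 8, p(q(3)) = p(1) = 9, p(q(4)) = p(5) = 1, p(q(5)) = p(2) = 3, p(q(6)) = p(8) = 5, p(q(7)) = p(6) = 7, p(q(8)) = p(3) = 6, p(q(9)) = p(9) = 2.
Hence p ∘ q = [4 8 9 1 3 5 7 6 2].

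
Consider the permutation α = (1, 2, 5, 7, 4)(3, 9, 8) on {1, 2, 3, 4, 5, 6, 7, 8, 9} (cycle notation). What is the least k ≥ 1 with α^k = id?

The cycle type of α is (5, 3, 1).
The order of α is the least common multiple of its cycle lengths: lcm(5, 3) = 15.

15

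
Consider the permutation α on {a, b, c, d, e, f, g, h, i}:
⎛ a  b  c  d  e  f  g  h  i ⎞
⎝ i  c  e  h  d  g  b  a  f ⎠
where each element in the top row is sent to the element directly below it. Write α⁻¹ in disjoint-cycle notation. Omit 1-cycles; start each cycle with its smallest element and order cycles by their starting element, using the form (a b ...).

First write α in disjoint cycles: (a i f g b c e d h).
Reversing each cycle (and rotating so the smallest element leads) gives α⁻¹ = (a h d e c b g f i).

(a h d e c b g f i)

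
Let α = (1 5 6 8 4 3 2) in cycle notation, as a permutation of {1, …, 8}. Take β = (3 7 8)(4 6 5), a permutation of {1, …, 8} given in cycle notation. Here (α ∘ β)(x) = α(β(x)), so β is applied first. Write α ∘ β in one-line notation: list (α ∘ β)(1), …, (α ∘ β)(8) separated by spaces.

5 1 7 8 3 6 4 2

(α ∘ β)(x) = α(β(x)). Computing each image: α(β(1)) = α(1) = 5, α(β(2)) = α(2) = 1, α(β(3)) = α(7) = 7, α(β(4)) = α(6) = 8, α(β(5)) = α(4) = 3, α(β(6)) = α(5) = 6, α(β(7)) = α(8) = 4, α(β(8)) = α(3) = 2.
Hence α ∘ β = [5 1 7 8 3 6 4 2].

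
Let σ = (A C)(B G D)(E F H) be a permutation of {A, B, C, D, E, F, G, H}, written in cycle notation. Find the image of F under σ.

F appears in (E F H); the next entry (wrapping around) is H.

H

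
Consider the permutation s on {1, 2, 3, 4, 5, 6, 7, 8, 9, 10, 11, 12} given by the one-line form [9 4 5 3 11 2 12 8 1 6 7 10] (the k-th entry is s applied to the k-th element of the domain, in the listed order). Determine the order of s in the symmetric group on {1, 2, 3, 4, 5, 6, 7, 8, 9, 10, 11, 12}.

18

Writing s as disjoint cycles, the cycle lengths are 9, 2, 1.
The order is lcm(9, 2) = 18.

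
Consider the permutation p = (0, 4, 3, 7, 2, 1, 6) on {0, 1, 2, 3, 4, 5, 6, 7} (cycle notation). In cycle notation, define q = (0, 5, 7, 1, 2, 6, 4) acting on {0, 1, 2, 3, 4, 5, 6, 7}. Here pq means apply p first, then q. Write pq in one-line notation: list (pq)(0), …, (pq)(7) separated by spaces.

0 4 2 1 3 7 5 6

(pq)(x) = q(p(x)). Computing each image: q(p(0)) = q(4) = 0, q(p(1)) = q(6) = 4, q(p(2)) = q(1) = 2, q(p(3)) = q(7) = 1, q(p(4)) = q(3) = 3, q(p(5)) = q(5) = 7, q(p(6)) = q(0) = 5, q(p(7)) = q(2) = 6.
Hence pq = [0 4 2 1 3 7 5 6].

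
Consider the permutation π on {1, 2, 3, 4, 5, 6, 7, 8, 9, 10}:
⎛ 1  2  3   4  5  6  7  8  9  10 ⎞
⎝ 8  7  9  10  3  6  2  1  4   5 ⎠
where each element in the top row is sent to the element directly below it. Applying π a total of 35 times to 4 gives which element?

Tracing 4 → 10 → … returns to 4 after 5 steps, so 4 lies in a 5-cycle (3, 9, 4, 10, 5).
Since the cycle has length 5, π^35 acts on it the same as π^0 (35 mod 5 = 0).
So π^35(4) = 4.

4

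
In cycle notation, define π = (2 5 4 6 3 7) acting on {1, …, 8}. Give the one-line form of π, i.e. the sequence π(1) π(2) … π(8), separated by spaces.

1 5 7 6 4 3 2 8

Image by image: 1→1, 2→5, 3→7, 4→6, 5→4, 6→3, 7→2, 8→8.
So the one-line form is 1 5 7 6 4 3 2 8.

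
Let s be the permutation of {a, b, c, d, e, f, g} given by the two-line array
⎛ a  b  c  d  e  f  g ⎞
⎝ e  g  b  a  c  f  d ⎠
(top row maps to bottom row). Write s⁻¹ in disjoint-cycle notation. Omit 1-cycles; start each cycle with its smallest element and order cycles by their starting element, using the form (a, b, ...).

(a, d, g, b, c, e)

First write s in disjoint cycles: (a, e, c, b, g, d).
Reversing each cycle (and rotating so the smallest element leads) gives s⁻¹ = (a, d, g, b, c, e).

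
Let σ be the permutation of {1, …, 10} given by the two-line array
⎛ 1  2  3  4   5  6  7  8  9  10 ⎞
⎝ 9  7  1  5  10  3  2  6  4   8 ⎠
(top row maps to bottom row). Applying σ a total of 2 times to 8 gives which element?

3

Tracing 8 → 6 → … returns to 8 after 8 steps, so 8 lies in an 8-cycle (1, 9, 4, 5, 10, 8, 6, 3).
Stepping 2 places around the cycle: 8 → 6 → 3.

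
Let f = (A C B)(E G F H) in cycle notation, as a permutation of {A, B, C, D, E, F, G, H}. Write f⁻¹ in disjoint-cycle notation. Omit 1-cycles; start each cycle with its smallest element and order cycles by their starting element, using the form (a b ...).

(A B C)(E H F G)

The inverse reverses each cycle.
After reversing and putting each cycle's least element first, f⁻¹ = (A B C)(E H F G).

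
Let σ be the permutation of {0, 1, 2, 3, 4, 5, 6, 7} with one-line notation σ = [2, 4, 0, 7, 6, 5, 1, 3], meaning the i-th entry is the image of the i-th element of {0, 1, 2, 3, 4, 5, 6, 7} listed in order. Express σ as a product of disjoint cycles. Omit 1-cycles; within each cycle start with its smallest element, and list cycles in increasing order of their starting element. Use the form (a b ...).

From 0: 0 → 2 → 0, closing the cycle (0 2).
Continuing from each remaining unvisited element yields (0 2)(1 4 6)(3 7).

(0 2)(1 4 6)(3 7)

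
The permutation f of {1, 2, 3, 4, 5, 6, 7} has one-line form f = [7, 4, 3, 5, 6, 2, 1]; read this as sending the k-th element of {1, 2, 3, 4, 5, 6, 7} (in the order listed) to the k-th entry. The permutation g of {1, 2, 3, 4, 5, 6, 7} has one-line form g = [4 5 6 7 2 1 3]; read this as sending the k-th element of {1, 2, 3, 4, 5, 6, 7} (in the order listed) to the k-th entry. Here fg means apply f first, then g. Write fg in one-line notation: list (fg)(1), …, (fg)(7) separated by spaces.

3 7 6 2 1 5 4

(fg)(x) = g(f(x)). Computing each image: g(f(1)) = g(7) = 3, g(f(2)) = g(4) = 7, g(f(3)) = g(3) = 6, g(f(4)) = g(5) = 2, g(f(5)) = g(6) = 1, g(f(6)) = g(2) = 5, g(f(7)) = g(1) = 4.
Hence fg = [3 7 6 2 1 5 4].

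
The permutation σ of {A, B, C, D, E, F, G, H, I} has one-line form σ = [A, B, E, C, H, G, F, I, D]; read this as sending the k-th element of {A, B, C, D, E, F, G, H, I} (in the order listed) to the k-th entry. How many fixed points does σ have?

The fixed points (elements with σ(x) = x) are {A, B}, so there are 2.

2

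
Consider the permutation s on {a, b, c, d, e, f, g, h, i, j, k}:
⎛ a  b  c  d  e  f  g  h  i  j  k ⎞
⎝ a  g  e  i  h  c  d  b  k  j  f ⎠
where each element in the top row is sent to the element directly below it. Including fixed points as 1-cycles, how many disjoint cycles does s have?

The cycle decomposition is (a)(b g d i k f c e h)(j), which has 3 cycles (counting 1-cycles).

3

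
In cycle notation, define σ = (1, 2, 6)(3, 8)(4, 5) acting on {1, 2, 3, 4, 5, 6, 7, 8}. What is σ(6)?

Within (1, 2, 6), 6 ↦ 1.

1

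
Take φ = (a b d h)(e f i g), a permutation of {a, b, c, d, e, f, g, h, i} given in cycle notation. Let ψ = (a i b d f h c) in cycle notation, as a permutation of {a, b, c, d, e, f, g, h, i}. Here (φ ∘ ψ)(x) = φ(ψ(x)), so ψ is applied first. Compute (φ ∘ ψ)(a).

First apply ψ: ψ(a) = i, then φ(i) = g. Thus (φ ∘ ψ)(a) = g.

g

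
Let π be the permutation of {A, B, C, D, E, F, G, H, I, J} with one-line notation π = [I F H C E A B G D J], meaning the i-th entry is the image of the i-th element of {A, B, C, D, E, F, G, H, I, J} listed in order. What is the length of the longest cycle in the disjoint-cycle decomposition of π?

8

Decomposing into disjoint cycles gives (A, I, D, C, H, G, B, F); the longest has length 8.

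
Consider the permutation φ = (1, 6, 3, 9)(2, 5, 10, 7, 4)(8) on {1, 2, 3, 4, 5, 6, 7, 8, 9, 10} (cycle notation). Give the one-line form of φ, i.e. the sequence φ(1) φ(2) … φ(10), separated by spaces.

6 5 9 2 10 3 4 8 1 7

Each element maps to the next entry in its cycle (wrapping to the front): 1↦6, 2↦5, 3↦9, 4↦2, 5↦10, 6↦3, 7↦4, 8↦8, 9↦1, 10↦7.
Listing these in domain order gives 6 5 9 2 10 3 4 8 1 7.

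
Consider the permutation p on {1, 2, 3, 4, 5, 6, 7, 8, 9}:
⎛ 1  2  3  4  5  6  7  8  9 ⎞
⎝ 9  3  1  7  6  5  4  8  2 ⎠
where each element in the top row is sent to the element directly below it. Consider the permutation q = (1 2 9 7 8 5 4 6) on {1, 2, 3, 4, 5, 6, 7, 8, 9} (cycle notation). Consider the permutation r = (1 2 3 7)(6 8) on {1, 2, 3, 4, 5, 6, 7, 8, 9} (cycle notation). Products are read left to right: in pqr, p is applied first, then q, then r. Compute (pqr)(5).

2

Apply the permutations in order: p(5) = 6, then q(6) = 1, then r(1) = 2. So (pqr)(5) = 2.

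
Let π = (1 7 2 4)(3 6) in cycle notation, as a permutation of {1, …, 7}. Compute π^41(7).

7 lies in the 4-cycle (1 7 2 4).
Since the cycle has length 4, π^41 acts on it the same as π^1 (41 mod 4 = 1).
Advancing 1 step from 7: 7 → 2.

2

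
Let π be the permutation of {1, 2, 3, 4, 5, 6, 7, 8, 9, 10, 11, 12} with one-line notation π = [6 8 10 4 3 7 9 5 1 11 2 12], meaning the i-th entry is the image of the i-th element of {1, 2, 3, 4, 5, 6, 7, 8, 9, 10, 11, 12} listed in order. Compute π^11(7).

Tracing 7 → 9 → … returns to 7 after 4 steps, so 7 lies in a 4-cycle (1, 6, 7, 9).
Since the cycle has length 4, π^11 acts on it the same as π^3 (11 mod 4 = 3).
Stepping 3 places around the cycle: 7 → 9 → 1 → 6.

6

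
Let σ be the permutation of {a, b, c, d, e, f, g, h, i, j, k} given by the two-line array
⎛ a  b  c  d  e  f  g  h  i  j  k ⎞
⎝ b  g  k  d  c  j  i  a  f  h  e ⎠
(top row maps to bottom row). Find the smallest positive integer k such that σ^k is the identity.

21

The disjoint-cycle form of σ has cycle lengths 7, 3, 1.
The order of σ is the least common multiple of its cycle lengths: lcm(7, 3) = 21.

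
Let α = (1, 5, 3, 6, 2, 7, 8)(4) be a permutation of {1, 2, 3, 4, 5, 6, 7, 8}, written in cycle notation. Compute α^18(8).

8 lies in the 7-cycle (1, 5, 3, 6, 2, 7, 8).
Powers repeat with period 7 on this cycle, and 18 mod 7 = 4, so α^18(8) = α^4(8).
Stepping 4 places around the cycle: 8 → 1 → 5 → 3 → 6.

6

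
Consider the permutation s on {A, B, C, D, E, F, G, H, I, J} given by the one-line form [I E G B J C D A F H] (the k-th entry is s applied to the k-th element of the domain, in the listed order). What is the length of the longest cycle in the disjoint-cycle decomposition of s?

Decomposing into disjoint cycles gives (A, I, F, C, G, D, B, E, J, H); the longest has length 10.

10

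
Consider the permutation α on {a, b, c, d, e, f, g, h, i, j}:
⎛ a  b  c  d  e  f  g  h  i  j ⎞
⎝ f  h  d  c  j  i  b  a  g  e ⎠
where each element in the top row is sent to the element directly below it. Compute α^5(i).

Tracing i → g → … returns to i after 6 steps, so i lies in a 6-cycle (a, f, i, g, b, h).
Stepping 5 places around the cycle: i → g → b → h → a → f.

f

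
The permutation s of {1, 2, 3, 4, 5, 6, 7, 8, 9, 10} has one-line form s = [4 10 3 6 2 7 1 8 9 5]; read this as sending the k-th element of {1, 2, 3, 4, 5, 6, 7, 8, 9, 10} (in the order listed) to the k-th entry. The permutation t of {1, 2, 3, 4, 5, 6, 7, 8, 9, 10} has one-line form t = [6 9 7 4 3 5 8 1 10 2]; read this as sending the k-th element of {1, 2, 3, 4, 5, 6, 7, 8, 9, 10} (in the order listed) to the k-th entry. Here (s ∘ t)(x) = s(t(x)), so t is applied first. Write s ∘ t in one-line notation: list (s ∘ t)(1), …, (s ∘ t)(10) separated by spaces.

7 9 1 6 3 2 8 4 5 10

(s ∘ t)(x) = s(t(x)). Computing each image: s(t(1)) = s(6) = 7, s(t(2)) = s(9) = 9, s(t(3)) = s(7) = 1, s(t(4)) = s(4) = 6, s(t(5)) = s(3) = 3, s(t(6)) = s(5) = 2, s(t(7)) = s(8) = 8, s(t(8)) = s(1) = 4, s(t(9)) = s(10) = 5, s(t(10)) = s(2) = 10.
Hence s ∘ t = [7 9 1 6 3 2 8 4 5 10].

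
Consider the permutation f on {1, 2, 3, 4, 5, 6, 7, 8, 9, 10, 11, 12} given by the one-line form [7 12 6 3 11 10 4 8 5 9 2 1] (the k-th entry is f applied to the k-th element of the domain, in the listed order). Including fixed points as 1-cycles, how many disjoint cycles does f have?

The cycle decomposition is (1, 7, 4, 3, 6, 10, 9, 5, 11, 2, 12)(8), which has 2 cycles (counting 1-cycles).

2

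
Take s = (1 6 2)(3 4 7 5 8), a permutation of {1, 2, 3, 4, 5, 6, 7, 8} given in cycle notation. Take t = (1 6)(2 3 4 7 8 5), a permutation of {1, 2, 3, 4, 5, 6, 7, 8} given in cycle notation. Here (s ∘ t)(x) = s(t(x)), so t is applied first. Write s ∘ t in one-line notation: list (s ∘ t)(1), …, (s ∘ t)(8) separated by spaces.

2 4 7 5 1 6 3 8

Chase each element through t then s: 1 → 6 → 2; 2 → 3 → 4; 3 → 4 → 7; 4 → 7 → 5; 5 → 2 → 1; 6 → 1 → 6; 7 → 8 → 3; 8 → 5 → 8.
So s ∘ t in one-line form is 2 4 7 5 1 6 3 8.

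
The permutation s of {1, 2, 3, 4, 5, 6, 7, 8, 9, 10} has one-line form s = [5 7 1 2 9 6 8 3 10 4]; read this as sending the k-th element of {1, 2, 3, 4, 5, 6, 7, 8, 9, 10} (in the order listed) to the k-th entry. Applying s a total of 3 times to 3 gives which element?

9

Tracing 3 → 1 → … returns to 3 after 9 steps, so 3 lies in a 9-cycle (1, 5, 9, 10, 4, 2, 7, 8, 3).
Advancing 3 steps from 3: 3 → 1 → 5 → 9.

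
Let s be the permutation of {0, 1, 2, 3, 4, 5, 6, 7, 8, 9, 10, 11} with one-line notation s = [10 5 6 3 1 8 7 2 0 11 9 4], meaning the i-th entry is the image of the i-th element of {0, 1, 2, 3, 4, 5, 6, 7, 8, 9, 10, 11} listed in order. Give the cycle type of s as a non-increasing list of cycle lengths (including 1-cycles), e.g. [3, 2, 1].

[8, 3, 1]

The disjoint cycles are (0, 10, 9, 11, 4, 1, 5, 8)(2, 6, 7)(3), with lengths 8, 3, 1 in non-increasing order.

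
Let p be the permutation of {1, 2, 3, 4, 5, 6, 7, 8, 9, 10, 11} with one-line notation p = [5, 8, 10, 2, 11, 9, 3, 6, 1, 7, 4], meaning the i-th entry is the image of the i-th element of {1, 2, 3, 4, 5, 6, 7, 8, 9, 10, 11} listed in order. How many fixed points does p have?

0

No element satisfies p(x) = x, so there are 0 fixed points.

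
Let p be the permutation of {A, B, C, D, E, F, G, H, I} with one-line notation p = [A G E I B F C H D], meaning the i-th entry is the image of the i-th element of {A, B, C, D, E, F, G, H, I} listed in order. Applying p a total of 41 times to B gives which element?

G

Tracing B → G → … returns to B after 4 steps, so B lies in a 4-cycle (B, G, C, E).
Powers repeat with period 4 on this cycle, and 41 mod 4 = 1, so p^41(B) = p^1(B).
Advancing 1 step from B: B → G.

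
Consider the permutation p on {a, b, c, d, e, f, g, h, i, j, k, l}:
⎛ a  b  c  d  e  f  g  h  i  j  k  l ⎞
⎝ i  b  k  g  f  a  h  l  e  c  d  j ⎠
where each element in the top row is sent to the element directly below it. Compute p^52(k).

Tracing k → d → … returns to k after 7 steps, so k lies in a 7-cycle (c k d g h l j).
On a 7-cycle, p^7 is the identity, so p^52 = p^3 there (52 ≡ 3 mod 7).
Advancing 3 steps from k: k → d → g → h.

h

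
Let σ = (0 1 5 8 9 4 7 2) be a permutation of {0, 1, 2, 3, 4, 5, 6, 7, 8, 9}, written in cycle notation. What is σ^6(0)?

0 lies in the 8-cycle (0 1 5 8 9 4 7 2).
Advancing 6 steps from 0: 0 → 1 → 5 → 8 → 9 → 4 → 7.

7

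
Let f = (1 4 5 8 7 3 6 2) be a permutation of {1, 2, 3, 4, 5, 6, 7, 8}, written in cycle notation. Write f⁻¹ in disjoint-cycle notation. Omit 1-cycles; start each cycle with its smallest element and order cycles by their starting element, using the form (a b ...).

(1 2 6 3 7 8 5 4)

If f sends a → b within a cycle, f⁻¹ sends b → a; equivalently, reverse each cycle.
After reversing and putting each cycle's least element first, f⁻¹ = (1 2 6 3 7 8 5 4).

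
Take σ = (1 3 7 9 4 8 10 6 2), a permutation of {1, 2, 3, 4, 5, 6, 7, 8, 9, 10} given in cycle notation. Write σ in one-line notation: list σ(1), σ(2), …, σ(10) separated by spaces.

3 1 7 8 5 2 9 10 4 6

Reading each image from the cycles: 1→3, 2→1, 3→7, 4→8, 5→5, 6→2, 7→9, 8→10, 9→4, 10→6.
Listing these in domain order gives 3 1 7 8 5 2 9 10 4 6.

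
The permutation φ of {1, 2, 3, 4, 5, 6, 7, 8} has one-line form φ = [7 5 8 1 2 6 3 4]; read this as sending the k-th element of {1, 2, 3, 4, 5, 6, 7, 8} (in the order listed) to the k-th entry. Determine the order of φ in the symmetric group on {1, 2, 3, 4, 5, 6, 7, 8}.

10

The disjoint-cycle form of φ has cycle lengths 5, 2, 1.
The order is lcm(5, 2) = 10.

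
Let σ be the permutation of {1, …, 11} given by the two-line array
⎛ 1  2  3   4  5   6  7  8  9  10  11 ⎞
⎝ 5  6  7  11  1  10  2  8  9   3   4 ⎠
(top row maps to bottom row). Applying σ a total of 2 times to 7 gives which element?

Tracing 7 → 2 → … returns to 7 after 5 steps, so 7 lies in a 5-cycle (2, 6, 10, 3, 7).
Advancing 2 steps from 7: 7 → 2 → 6.

6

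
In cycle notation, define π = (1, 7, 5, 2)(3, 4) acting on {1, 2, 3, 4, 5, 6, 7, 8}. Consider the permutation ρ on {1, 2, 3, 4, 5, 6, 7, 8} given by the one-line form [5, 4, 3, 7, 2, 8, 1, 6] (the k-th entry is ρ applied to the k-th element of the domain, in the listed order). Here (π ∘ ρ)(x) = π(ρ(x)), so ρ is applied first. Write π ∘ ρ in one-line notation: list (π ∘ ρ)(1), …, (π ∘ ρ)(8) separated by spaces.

2 3 4 5 1 8 7 6

For each element, apply ρ then π: 1 → 5 → 2; 2 → 4 → 3; 3 → 3 → 4; 4 → 7 → 5; 5 → 2 → 1; 6 → 8 → 8; 7 → 1 → 7; 8 → 6 → 6.
Collecting the images, π ∘ ρ = [2 3 4 5 1 8 7 6].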